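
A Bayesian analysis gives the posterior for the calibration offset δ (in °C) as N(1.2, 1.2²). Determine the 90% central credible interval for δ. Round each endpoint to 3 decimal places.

[-0.774, 3.174]

The posterior is symmetric, so the 90% equal-tailed interval is δ = 1.2 ± z·1.2 with z = 1.645.
Half-width: 1.645 × 1.2 = 1.974.
1.2 − 1.974 = -0.774; 1.2 + 1.974 = 3.174.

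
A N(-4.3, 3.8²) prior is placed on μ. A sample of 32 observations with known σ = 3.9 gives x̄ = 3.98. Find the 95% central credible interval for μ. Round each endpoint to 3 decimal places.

Posterior precision = 1/3.8² + 32/3.9² = 0.0693 + 2.1039 = 2.1731, so posterior SD = 0.6784.
Posterior mean = (-4.3/3.8² + 32·3.98/3.9²) / 2.1731 = 3.7161.
Interval: 3.7161 ± 1.960 × 0.6784 → [2.387, 5.046].

[2.387, 5.046]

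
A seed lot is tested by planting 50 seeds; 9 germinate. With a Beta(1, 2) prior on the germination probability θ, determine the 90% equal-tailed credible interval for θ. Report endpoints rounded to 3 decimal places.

Posterior: Beta(1+9, 2+41) = Beta(10, 43).
Equal-tailed 90% interval: the 0.05 and 0.95 quantiles of Beta(10, 43).
Posterior mean ≈ 0.189, SD ≈ 0.053; a Normal approximation gives roughly [0.101, 0.276].
Exact: F⁻¹(0.05) = 0.108; F⁻¹(0.95) = 0.283.

[0.108, 0.283]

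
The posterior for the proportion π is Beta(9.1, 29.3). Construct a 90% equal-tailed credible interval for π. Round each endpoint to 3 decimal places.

[0.134, 0.356]

Posterior: Beta(9.1, 29.3).
Equal-tailed 90% interval: the 0.05 and 0.95 quantiles of Beta(9.1, 29.3).
Posterior mean ≈ 0.237, SD ≈ 0.068; a Normal approximation gives roughly [0.126, 0.348].
Exact: F⁻¹(0.05) = 0.134; F⁻¹(0.95) = 0.356.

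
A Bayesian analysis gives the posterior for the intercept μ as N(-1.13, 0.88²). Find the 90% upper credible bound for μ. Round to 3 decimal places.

Need U with P(μ ≤ U) = 0.90: U = -1.13 + z_{0.1}·0.88.
z = 1.282; U = -1.13 + 1.282 × 0.88 = -0.002.

-0.002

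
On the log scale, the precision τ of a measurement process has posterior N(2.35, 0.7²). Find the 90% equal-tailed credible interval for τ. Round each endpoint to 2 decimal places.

[3.32, 33.16]

On the log scale the 90% interval is 2.35 ± 1.645 × 0.7 = [1.1986, 3.5014].
Exponentiate: [e^1.1986, e^3.5014] = [3.32, 33.16].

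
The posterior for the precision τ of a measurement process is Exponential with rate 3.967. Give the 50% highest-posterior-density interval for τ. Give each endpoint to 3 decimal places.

The exponential density is strictly decreasing on [0, ∞), so the HPD interval is anchored at 0: [0, q] with P(τ ≤ q) = 0.50.
q = −ln(1 − 0.50) / 3.967 = 0.6931 / 3.967 = 0.175.

[0.000, 0.175]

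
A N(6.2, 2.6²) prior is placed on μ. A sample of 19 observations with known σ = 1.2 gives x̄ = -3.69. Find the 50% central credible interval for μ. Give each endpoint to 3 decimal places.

Posterior precision = 1/2.6² + 19/1.2² = 0.1479 + 13.1944 = 13.3424, so posterior SD = 0.2738.
Posterior mean = (6.2/2.6² + 19·-3.69/1.2²) / 13.3424 = -3.5803.
Interval: -3.5803 ± 0.674 × 0.2738 → [-3.765, -3.396].

[-3.765, -3.396]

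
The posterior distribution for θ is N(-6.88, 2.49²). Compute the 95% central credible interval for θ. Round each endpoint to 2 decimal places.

[-11.76, -2.00]

The posterior is symmetric, so the 95% equal-tailed interval is θ = -6.88 ± z·2.49 with z = 1.960.
Half-width: 1.960 × 2.49 = 4.88.
-6.88 − 4.88 = -11.76; -6.88 + 4.88 = -2.00.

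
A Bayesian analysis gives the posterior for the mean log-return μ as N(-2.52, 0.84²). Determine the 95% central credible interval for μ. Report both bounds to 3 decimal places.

[-4.166, -0.874]

The posterior is symmetric, so the 95% equal-tailed interval is μ = -2.52 ± z·0.84 with z = 1.960.
Half-width: 1.960 × 0.84 = 1.646.
-2.52 − 1.646 = -4.166; -2.52 + 1.646 = -0.874.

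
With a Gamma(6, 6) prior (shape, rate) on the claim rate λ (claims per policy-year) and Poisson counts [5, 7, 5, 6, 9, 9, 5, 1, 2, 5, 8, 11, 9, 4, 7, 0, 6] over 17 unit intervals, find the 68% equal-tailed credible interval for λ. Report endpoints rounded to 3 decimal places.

Posterior: Gamma(6+99, 6+17) = Gamma(105, 23) (shape, rate).
Equal-tailed 68% interval: Gamma(105, 23) quantiles at 0.16 and 0.84.
Posterior mean ≈ 4.565, SD ≈ 0.446; a Normal approximation gives roughly [4.122, 5.008].
Exact: lower = 4.123; upper = 5.007.

[4.123, 5.007]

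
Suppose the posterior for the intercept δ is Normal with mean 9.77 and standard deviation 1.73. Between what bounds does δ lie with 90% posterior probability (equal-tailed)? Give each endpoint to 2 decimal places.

[6.92, 12.62]

The posterior is symmetric, so the 90% equal-tailed interval is δ = 9.77 ± z·1.73 with z = 1.645.
Half-width: 1.645 × 1.73 = 2.85.
9.77 − 2.85 = 6.92; 9.77 + 2.85 = 12.62.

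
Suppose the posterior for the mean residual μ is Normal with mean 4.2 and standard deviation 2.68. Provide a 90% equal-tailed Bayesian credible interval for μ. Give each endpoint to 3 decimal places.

The posterior is symmetric, so the 90% equal-tailed interval is μ = 4.2 ± z·2.68 with z = 1.645.
Half-width: 1.645 × 2.68 = 4.408.
4.2 − 4.408 = -0.208; 4.2 + 4.408 = 8.608.

[-0.208, 8.608]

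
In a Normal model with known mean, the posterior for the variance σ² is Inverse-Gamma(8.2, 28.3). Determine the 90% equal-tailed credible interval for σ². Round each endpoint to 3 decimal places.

[2.111, 6.865]

Inverse-Gamma(8.2, 28.3) quantiles: F⁻¹(0.05) and F⁻¹(0.95).
Equivalently, 1/σ² ~ Gamma(8.2, rate = 28.3); invert its 0.95 and 0.05 quantiles.
Posterior mean ≈ 3.931, SD ≈ 1.579; a Normal approximation gives roughly [1.334, 6.527].
Exact: lower = 2.111; upper = 6.865.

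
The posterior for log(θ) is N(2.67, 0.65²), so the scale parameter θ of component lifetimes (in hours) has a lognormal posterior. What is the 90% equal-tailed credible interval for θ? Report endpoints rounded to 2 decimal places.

On the log scale the 90% interval is 2.67 ± 1.645 × 0.65 = [1.6008, 3.7392].
Exponentiate: [e^1.6008, e^3.7392] = [4.96, 42.06].

[4.96, 42.06]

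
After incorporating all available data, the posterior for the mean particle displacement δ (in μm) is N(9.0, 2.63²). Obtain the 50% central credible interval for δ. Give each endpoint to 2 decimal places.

[7.23, 10.77]

The posterior is symmetric, so the 50% equal-tailed interval is δ = 9.0 ± z·2.63 with z = 0.674.
Half-width: 0.674 × 2.63 = 1.77.
9.0 − 1.77 = 7.23; 9.0 + 1.77 = 10.77.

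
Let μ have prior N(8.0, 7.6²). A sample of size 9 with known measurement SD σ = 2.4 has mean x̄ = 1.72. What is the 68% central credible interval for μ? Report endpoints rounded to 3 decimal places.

[0.998, 2.580]

Posterior precision = 1/7.6² + 9/2.4² = 0.0173 + 1.5625 = 1.5798, so posterior SD = 0.7956.
Posterior mean = (8.0/7.6² + 9·1.72/2.4²) / 1.5798 = 1.7888.
Interval: 1.7888 ± 0.994 × 0.7956 → [0.998, 2.580].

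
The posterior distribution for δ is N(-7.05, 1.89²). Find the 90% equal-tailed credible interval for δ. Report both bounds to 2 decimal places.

[-10.16, -3.94]

The posterior is symmetric, so the 90% equal-tailed interval is δ = -7.05 ± z·1.89 with z = 1.645.
Half-width: 1.645 × 1.89 = 3.11.
-7.05 − 3.11 = -10.16; -7.05 + 3.11 = -3.94.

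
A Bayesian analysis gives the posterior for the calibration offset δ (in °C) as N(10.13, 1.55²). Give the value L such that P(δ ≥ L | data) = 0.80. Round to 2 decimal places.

8.83

Need L with P(δ ≥ L) = 0.80: L = 10.13 − z_{0.2}·1.55.
z = 0.842; L = 10.13 − 0.842 × 1.55 = 8.83.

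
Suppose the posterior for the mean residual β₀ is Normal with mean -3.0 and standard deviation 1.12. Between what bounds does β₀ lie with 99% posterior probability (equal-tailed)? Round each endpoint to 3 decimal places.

The posterior is symmetric, so the 99% equal-tailed interval is β₀ = -3.0 ± z·1.12 with z = 2.576.
Half-width: 2.576 × 1.12 = 2.885.
-3.0 − 2.885 = -5.885; -3.0 + 2.885 = -0.115.

[-5.885, -0.115]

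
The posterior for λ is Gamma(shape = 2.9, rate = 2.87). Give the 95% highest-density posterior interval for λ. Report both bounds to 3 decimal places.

[0.094, 2.175]

The posterior is unimodal and skewed, so the HPD interval has equal density at both endpoints and is the shortest 95% interval.
Solving f(0.094) = f(2.175) with F(2.175) − F(0.094) = 0.95 gives [0.094, 2.175].
For comparison, the equal-tailed interval is [0.201, 2.462]; the HPD is narrower and shifted toward the mode.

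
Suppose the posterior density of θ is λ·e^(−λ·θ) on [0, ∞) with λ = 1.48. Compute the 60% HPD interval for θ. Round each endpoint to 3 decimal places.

The exponential density is strictly decreasing on [0, ∞), so the HPD interval is anchored at 0: [0, q] with P(θ ≤ q) = 0.60.
q = −ln(1 − 0.60) / 1.48 = 0.9163 / 1.48 = 0.619.

[0.000, 0.619]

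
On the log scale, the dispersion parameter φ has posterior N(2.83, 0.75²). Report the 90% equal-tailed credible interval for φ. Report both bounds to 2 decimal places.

[4.94, 58.19]

On the log scale the 90% interval is 2.83 ± 1.645 × 0.75 = [1.5964, 4.0636].
Exponentiate: [e^1.5964, e^4.0636] = [4.94, 58.19].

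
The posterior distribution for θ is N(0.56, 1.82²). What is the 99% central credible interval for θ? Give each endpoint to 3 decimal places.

[-4.128, 5.248]

The posterior is symmetric, so the 99% equal-tailed interval is θ = 0.56 ± z·1.82 with z = 2.576.
Half-width: 2.576 × 1.82 = 4.688.
0.56 − 4.688 = -4.128; 0.56 + 4.688 = 5.248.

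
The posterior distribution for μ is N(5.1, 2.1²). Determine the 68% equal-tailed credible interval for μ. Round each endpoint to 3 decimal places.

The posterior is symmetric, so the 68% equal-tailed interval is μ = 5.1 ± z·2.1 with z = 0.994.
Half-width: 0.994 × 2.1 = 2.088.
5.1 − 2.088 = 3.012; 5.1 + 2.088 = 7.188.

[3.012, 7.188]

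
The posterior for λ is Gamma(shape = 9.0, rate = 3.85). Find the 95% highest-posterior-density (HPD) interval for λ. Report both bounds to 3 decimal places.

The posterior is unimodal and skewed, so the HPD interval has equal density at both endpoints and is the shortest 95% interval.
Solving f(0.941) = f(3.890) with F(3.890) − F(0.941) = 0.95 gives [0.941, 3.890].
For comparison, the equal-tailed interval is [1.069, 4.094]; the HPD is narrower and shifted toward the mode.

[0.941, 3.890]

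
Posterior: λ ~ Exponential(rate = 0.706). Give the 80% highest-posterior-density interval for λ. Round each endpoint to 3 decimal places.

The exponential density is strictly decreasing on [0, ∞), so the HPD interval is anchored at 0: [0, q] with P(λ ≤ q) = 0.80.
q = −ln(1 − 0.80) / 0.706 = 1.6094 / 0.706 = 2.280.

[0.000, 2.280]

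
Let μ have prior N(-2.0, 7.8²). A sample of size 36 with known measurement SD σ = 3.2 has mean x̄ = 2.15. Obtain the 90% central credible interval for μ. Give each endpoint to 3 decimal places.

Posterior precision = 1/7.8² + 36/3.2² = 0.0164 + 3.5156 = 3.5321, so posterior SD = 0.5321.
Posterior mean = (-2.0/7.8² + 36·2.15/3.2²) / 3.5321 = 2.1307.
Interval: 2.1307 ± 1.645 × 0.5321 → [1.255, 3.006].

[1.255, 3.006]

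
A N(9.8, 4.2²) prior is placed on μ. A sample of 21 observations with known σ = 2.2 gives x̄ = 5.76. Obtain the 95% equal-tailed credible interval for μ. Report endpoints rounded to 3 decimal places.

[4.877, 6.747]

Posterior precision = 1/4.2² + 21/2.2² = 0.0567 + 4.3388 = 4.3955, so posterior SD = 0.4770.
Posterior mean = (9.8/4.2² + 21·5.76/2.2²) / 4.3955 = 5.8121.
Interval: 5.8121 ± 1.960 × 0.4770 → [4.877, 6.747].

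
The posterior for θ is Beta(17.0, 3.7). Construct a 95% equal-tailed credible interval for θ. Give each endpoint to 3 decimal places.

[0.634, 0.950]

Posterior: Beta(17.0, 3.7).
Equal-tailed 95% interval: the 0.025 and 0.975 quantiles of Beta(17.0, 3.7).
Posterior mean ≈ 0.821, SD ≈ 0.082; a Normal approximation gives roughly [0.660, 0.982].
Exact: F⁻¹(0.025) = 0.634; F⁻¹(0.975) = 0.950.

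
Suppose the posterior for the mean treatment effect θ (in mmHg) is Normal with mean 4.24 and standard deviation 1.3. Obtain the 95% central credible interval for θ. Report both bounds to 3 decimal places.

[1.692, 6.788]

The posterior is symmetric, so the 95% equal-tailed interval is θ = 4.24 ± z·1.3 with z = 1.960.
Half-width: 1.960 × 1.3 = 2.548.
4.24 − 2.548 = 1.692; 4.24 + 2.548 = 6.788.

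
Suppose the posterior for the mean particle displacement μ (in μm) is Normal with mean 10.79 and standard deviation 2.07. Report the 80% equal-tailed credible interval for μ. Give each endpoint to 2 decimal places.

[8.14, 13.44]

The posterior is symmetric, so the 80% equal-tailed interval is μ = 10.79 ± z·2.07 with z = 1.282.
Half-width: 1.282 × 2.07 = 2.65.
10.79 − 2.65 = 8.14; 10.79 + 2.65 = 13.44.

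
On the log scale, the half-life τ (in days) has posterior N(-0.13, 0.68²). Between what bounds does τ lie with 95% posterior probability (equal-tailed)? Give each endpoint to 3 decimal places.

On the log scale the 95% interval is -0.13 ± 1.960 × 0.68 = [-1.4628, 1.2028].
Exponentiate: [e^-1.4628, e^1.2028] = [0.232, 3.329].

[0.232, 3.329]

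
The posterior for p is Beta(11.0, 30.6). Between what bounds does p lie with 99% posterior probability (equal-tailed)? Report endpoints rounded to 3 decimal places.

[0.115, 0.455]

Posterior: Beta(11.0, 30.6).
Equal-tailed 99% interval: the 0.005 and 0.995 quantiles of Beta(11.0, 30.6).
Posterior mean ≈ 0.264, SD ≈ 0.068; a Normal approximation gives roughly [0.090, 0.438].
Exact: F⁻¹(0.005) = 0.115; F⁻¹(0.995) = 0.455.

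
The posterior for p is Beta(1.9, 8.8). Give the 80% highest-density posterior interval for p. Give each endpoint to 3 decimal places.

[0.020, 0.277]

The posterior is unimodal and skewed, so the HPD interval has equal density at both endpoints and is the shortest 80% interval.
Solving f(0.020) = f(0.277) with F(0.277) − F(0.020) = 0.80 gives [0.020, 0.277].
For comparison, the equal-tailed interval is [0.051, 0.333]; the HPD is narrower and shifted toward the mode.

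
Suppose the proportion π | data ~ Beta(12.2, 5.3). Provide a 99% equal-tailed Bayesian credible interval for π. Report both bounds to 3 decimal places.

[0.396, 0.919]

Posterior: Beta(12.2, 5.3).
Equal-tailed 99% interval: the 0.005 and 0.995 quantiles of Beta(12.2, 5.3).
Posterior mean ≈ 0.697, SD ≈ 0.107; a Normal approximation gives roughly [0.422, 0.972].
Exact: F⁻¹(0.005) = 0.396; F⁻¹(0.995) = 0.919.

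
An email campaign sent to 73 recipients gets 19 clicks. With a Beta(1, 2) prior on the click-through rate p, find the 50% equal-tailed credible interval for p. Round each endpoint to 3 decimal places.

Posterior: Beta(1+19, 2+54) = Beta(20, 56).
Equal-tailed 50% interval: the 0.25 and 0.75 quantiles of Beta(20, 56).
Posterior mean ≈ 0.263, SD ≈ 0.050; a Normal approximation gives roughly [0.229, 0.297].
Exact: F⁻¹(0.25) = 0.228; F⁻¹(0.75) = 0.296.

[0.228, 0.296]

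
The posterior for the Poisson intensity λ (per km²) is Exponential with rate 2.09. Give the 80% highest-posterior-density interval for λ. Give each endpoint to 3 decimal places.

The exponential density is strictly decreasing on [0, ∞), so the HPD interval is anchored at 0: [0, q] with P(λ ≤ q) = 0.80.
q = −ln(1 − 0.80) / 2.09 = 1.6094 / 2.09 = 0.770.

[0.000, 0.770]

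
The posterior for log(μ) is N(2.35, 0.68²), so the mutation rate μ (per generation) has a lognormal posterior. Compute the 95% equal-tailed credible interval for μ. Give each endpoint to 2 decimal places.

[2.77, 39.76]

On the log scale the 95% interval is 2.35 ± 1.960 × 0.68 = [1.0172, 3.6828].
Exponentiate: [e^1.0172, e^3.6828] = [2.77, 39.76].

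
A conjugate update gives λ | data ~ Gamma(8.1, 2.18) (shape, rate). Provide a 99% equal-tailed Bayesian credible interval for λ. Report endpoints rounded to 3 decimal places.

[1.205, 7.926]

Posterior: Gamma(shape 8.1, rate 2.18).
Equal-tailed 99% interval: Gamma(8.1, 2.18) quantiles at 0.005 and 0.995.
Posterior mean ≈ 3.716, SD ≈ 1.306; a Normal approximation gives roughly [0.353, 7.078].
Exact: lower = 1.205; upper = 7.926.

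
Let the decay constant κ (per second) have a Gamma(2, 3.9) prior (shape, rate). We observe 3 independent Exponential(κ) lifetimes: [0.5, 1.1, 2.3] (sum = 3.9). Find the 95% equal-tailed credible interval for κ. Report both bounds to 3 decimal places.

[0.208, 1.313]

Posterior: Gamma(2+3, 3.9+3.9) = Gamma(5, 7.8) (shape, rate).
Equal-tailed 95% interval: Gamma(5, 7.8) quantiles at 0.025 and 0.975.
Posterior mean ≈ 0.641, SD ≈ 0.287; a Normal approximation gives roughly [0.079, 1.203].
Exact: lower = 0.208; upper = 1.313.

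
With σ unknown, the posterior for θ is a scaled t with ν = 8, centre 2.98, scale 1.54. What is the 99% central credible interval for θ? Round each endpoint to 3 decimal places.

The t_8 distribution is symmetric; the 99% interval is 2.98 ± t·1.54 with t_{0.995,8} = 3.355.
Half-width: 3.355 × 1.54 = 5.167.
2.98 − 5.167 = -2.187; 2.98 + 5.167 = 8.147.

[-2.187, 8.147]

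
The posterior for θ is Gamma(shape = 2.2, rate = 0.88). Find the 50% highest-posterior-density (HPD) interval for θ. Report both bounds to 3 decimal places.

The posterior is unimodal and skewed, so the HPD interval has equal density at both endpoints and is the shortest 50% interval.
Solving f(0.651) = f(2.468) with F(2.468) − F(0.651) = 0.50 gives [0.651, 2.468].
For comparison, the equal-tailed interval is [1.261, 3.344]; the HPD is narrower and shifted toward the mode.

[0.651, 2.468]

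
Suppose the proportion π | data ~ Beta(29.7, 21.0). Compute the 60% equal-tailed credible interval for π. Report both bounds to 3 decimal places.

Posterior: Beta(29.7, 21.0).
Equal-tailed 60% interval: the 0.2 and 0.8 quantiles of Beta(29.7, 21.0).
Posterior mean ≈ 0.586, SD ≈ 0.069; a Normal approximation gives roughly [0.528, 0.643].
Exact: F⁻¹(0.2) = 0.528; F⁻¹(0.8) = 0.644.

[0.528, 0.644]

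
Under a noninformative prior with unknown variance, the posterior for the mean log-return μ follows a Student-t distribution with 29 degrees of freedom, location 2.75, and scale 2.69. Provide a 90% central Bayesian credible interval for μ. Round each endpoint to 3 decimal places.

The t_29 distribution is symmetric; the 90% interval is 2.75 ± t·2.69 with t_{0.95,29} = 1.699.
Half-width: 1.699 × 2.69 = 4.571.
2.75 − 4.571 = -1.821; 2.75 + 4.571 = 7.321.

[-1.821, 7.321]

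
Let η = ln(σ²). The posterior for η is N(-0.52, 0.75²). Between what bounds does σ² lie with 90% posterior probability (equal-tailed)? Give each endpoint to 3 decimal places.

[0.173, 2.041]

On the log scale the 90% interval is -0.52 ± 1.645 × 0.75 = [-1.7536, 0.7136].
Exponentiate: [e^-1.7536, e^0.7136] = [0.173, 2.041].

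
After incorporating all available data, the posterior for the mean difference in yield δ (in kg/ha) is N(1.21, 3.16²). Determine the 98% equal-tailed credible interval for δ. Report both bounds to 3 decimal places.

[-6.141, 8.561]

The posterior is symmetric, so the 98% equal-tailed interval is δ = 1.21 ± z·3.16 with z = 2.326.
Half-width: 2.326 × 3.16 = 7.351.
1.21 − 7.351 = -6.141; 1.21 + 7.351 = 8.561.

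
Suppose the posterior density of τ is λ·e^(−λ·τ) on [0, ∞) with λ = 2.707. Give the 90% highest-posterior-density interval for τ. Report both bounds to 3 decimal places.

The exponential density is strictly decreasing on [0, ∞), so the HPD interval is anchored at 0: [0, q] with P(τ ≤ q) = 0.90.
q = −ln(1 − 0.90) / 2.707 = 2.3026 / 2.707 = 0.851.

[0.000, 0.851]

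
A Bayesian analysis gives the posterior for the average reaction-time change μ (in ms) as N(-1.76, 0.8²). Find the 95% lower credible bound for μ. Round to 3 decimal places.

-3.076

Need L with P(μ ≥ L) = 0.95: L = -1.76 − z_{0.05}·0.8.
z = 1.645; L = -1.76 − 1.645 × 0.8 = -3.076.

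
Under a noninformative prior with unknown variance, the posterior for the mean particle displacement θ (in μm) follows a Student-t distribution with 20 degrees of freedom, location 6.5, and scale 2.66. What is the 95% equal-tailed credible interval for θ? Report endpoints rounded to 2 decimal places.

The t_20 distribution is symmetric; the 95% interval is 6.5 ± t·2.66 with t_{0.975,20} = 2.086.
Half-width: 2.086 × 2.66 = 5.55.
6.5 − 5.55 = 0.95; 6.5 + 5.55 = 12.05.

[0.95, 12.05]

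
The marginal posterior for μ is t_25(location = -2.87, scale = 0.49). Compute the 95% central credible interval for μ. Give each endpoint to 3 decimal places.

[-3.879, -1.861]

The t_25 distribution is symmetric; the 95% interval is -2.87 ± t·0.49 with t_{0.975,25} = 2.060.
Half-width: 2.060 × 0.49 = 1.009.
-2.87 − 1.009 = -3.879; -2.87 + 1.009 = -1.861.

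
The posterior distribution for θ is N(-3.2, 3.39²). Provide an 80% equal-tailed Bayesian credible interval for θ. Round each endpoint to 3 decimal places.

The posterior is symmetric, so the 80% equal-tailed interval is θ = -3.2 ± z·3.39 with z = 1.282.
Half-width: 1.282 × 3.39 = 4.344.
-3.2 − 4.344 = -7.544; -3.2 + 4.344 = 1.144.

[-7.544, 1.144]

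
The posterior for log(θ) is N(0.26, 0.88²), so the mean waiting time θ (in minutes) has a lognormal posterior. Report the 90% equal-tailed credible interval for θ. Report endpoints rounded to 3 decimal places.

On the log scale the 90% interval is 0.26 ± 1.645 × 0.88 = [-1.1875, 1.7075].
Exponentiate: [e^-1.1875, e^1.7075] = [0.305, 5.515].

[0.305, 5.515]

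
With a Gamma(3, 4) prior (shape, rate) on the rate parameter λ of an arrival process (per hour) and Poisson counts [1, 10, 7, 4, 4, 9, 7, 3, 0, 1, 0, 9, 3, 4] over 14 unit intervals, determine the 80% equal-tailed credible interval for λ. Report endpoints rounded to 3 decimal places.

[3.050, 4.196]

Posterior: Gamma(3+62, 4+14) = Gamma(65, 18) (shape, rate).
Equal-tailed 80% interval: Gamma(65, 18) quantiles at 0.1 and 0.9.
Posterior mean ≈ 3.611, SD ≈ 0.448; a Normal approximation gives roughly [3.037, 4.185].
Exact: lower = 3.050; upper = 4.196.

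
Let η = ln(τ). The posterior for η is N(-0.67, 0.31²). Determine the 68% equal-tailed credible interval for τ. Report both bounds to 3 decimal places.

On the log scale the 68% interval is -0.67 ± 0.994 × 0.31 = [-0.9783, -0.3617].
Exponentiate: [e^-0.9783, e^-0.3617] = [0.376, 0.696].

[0.376, 0.696]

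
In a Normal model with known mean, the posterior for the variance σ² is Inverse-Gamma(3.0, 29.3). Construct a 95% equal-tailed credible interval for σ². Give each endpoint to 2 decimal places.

Inverse-Gamma(3.0, 29.3) quantiles: F⁻¹(0.025) and F⁻¹(0.975).
Equivalently, 1/σ² ~ Gamma(3.0, rate = 29.3); invert its 0.975 and 0.025 quantiles.
Posterior mean ≈ 14.65, SD ≈ 14.65; a Normal approximation gives roughly [-14.06, 43.36].
Exact: lower = 4.06; upper = 47.36.

[4.06, 47.36]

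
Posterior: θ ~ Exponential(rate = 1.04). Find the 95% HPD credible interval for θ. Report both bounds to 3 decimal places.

The exponential density is strictly decreasing on [0, ∞), so the HPD interval is anchored at 0: [0, q] with P(θ ≤ q) = 0.95.
q = −ln(1 − 0.95) / 1.04 = 2.9957 / 1.04 = 2.881.

[0.000, 2.881]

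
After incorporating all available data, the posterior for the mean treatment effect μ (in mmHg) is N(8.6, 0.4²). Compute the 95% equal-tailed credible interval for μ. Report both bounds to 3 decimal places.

[7.816, 9.384]

The posterior is symmetric, so the 95% equal-tailed interval is μ = 8.6 ± z·0.4 with z = 1.960.
Half-width: 1.960 × 0.4 = 0.784.
8.6 − 0.784 = 7.816; 8.6 + 0.784 = 9.384.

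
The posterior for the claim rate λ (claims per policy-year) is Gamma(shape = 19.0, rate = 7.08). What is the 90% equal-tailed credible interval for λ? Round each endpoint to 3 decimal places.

[1.757, 3.770]

Posterior: Gamma(shape 19.0, rate 7.08).
Equal-tailed 90% interval: Gamma(19.0, 7.08) quantiles at 0.05 and 0.95.
Posterior mean ≈ 2.684, SD ≈ 0.616; a Normal approximation gives roughly [1.671, 3.696].
Exact: lower = 1.757; upper = 3.770.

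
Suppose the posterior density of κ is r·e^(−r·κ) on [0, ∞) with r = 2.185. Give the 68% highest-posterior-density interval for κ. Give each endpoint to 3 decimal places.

The exponential density is strictly decreasing on [0, ∞), so the HPD interval is anchored at 0: [0, q] with P(κ ≤ q) = 0.68.
q = −ln(1 − 0.68) / 2.185 = 1.1394 / 2.185 = 0.521.

[0.000, 0.521]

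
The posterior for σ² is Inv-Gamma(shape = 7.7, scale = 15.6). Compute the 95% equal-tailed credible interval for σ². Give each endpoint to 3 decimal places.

Inverse-Gamma(7.7, 15.6) quantiles: F⁻¹(0.025) and F⁻¹(0.975).
Equivalently, 1/σ² ~ Gamma(7.7, rate = 15.6); invert its 0.975 and 0.025 quantiles.
Posterior mean ≈ 2.328, SD ≈ 0.975; a Normal approximation gives roughly [0.417, 4.240].
Exact: lower = 1.113; upper = 4.786.

[1.113, 4.786]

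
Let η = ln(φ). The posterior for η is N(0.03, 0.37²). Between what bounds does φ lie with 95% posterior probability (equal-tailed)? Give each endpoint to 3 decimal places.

[0.499, 2.128]

On the log scale the 95% interval is 0.03 ± 1.960 × 0.37 = [-0.6952, 0.7552].
Exponentiate: [e^-0.6952, e^0.7552] = [0.499, 2.128].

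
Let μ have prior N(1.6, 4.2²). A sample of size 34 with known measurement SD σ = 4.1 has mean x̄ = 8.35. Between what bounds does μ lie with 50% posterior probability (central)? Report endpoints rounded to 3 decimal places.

Posterior precision = 1/4.2² + 34/4.1² = 0.0567 + 2.0226 = 2.0793, so posterior SD = 0.6935.
Posterior mean = (1.6/4.2² + 34·8.35/4.1²) / 2.0793 = 8.1660.
Interval: 8.1660 ± 0.674 × 0.6935 → [7.698, 8.634].

[7.698, 8.634]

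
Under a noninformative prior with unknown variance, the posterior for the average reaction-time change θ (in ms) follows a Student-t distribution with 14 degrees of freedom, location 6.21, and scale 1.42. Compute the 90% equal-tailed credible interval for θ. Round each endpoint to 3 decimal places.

[3.709, 8.711]

The t_14 distribution is symmetric; the 90% interval is 6.21 ± t·1.42 with t_{0.95,14} = 1.761.
Half-width: 1.761 × 1.42 = 2.501.
6.21 − 2.501 = 3.709; 6.21 + 2.501 = 8.711.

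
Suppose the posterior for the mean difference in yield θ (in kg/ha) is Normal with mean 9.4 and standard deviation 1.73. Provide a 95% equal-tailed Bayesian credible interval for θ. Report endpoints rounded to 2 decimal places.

[6.01, 12.79]

The posterior is symmetric, so the 95% equal-tailed interval is θ = 9.4 ± z·1.73 with z = 1.960.
Half-width: 1.960 × 1.73 = 3.39.
9.4 − 3.39 = 6.01; 9.4 + 3.39 = 12.79.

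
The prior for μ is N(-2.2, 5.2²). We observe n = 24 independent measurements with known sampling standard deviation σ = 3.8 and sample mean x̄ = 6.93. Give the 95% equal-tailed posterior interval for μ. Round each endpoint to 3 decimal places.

Posterior precision = 1/5.2² + 24/3.8² = 0.0370 + 1.6620 = 1.6990, so posterior SD = 0.7672.
Posterior mean = (-2.2/5.2² + 24·6.93/3.8²) / 1.6990 = 6.7313.
Interval: 6.7313 ± 1.960 × 0.7672 → [5.228, 8.235].

[5.228, 8.235]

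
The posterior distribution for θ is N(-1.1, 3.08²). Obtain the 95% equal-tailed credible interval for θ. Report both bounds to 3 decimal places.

[-7.137, 4.937]

The posterior is symmetric, so the 95% equal-tailed interval is θ = -1.1 ± z·3.08 with z = 1.960.
Half-width: 1.960 × 3.08 = 6.037.
-1.1 − 6.037 = -7.137; -1.1 + 6.037 = 4.937.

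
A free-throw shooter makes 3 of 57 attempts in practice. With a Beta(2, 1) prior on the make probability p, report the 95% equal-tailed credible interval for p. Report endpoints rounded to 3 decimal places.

[0.028, 0.165]

Posterior: Beta(2+3, 1+54) = Beta(5, 55).
Equal-tailed 95% interval: the 0.025 and 0.975 quantiles of Beta(5, 55).
Posterior mean ≈ 0.083, SD ≈ 0.035; a Normal approximation gives roughly [0.014, 0.153].
Exact: F⁻¹(0.025) = 0.028; F⁻¹(0.975) = 0.165.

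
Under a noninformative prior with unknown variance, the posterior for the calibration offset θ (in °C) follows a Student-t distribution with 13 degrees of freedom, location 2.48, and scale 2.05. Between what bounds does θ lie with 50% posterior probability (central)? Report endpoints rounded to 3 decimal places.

[1.058, 3.902]

The t_13 distribution is symmetric; the 50% interval is 2.48 ± t·2.05 with t_{0.75,13} = 0.694.
Half-width: 0.694 × 2.05 = 1.422.
2.48 − 1.422 = 1.058; 2.48 + 1.422 = 3.902.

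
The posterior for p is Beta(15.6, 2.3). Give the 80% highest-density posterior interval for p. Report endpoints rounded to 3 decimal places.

[0.802, 0.979]

The posterior is unimodal and skewed, so the HPD interval has equal density at both endpoints and is the shortest 80% interval.
Solving f(0.802) = f(0.979) with F(0.979) − F(0.802) = 0.80 gives [0.802, 0.979].
For comparison, the equal-tailed interval is [0.766, 0.958]; the HPD is narrower and shifted toward the mode.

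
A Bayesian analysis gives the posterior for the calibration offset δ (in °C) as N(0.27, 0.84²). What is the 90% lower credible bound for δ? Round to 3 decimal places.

-0.807

Need L with P(δ ≥ L) = 0.90: L = 0.27 − z_{0.1}·0.84.
z = 1.282; L = 0.27 − 1.282 × 0.84 = -0.807.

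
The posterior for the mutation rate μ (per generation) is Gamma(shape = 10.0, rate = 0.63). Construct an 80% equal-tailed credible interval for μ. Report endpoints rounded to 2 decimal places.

Posterior: Gamma(shape 10.0, rate 0.63).
Equal-tailed 80% interval: Gamma(10.0, 0.63) quantiles at 0.1 and 0.9.
Posterior mean ≈ 15.87, SD ≈ 5.02; a Normal approximation gives roughly [9.44, 22.31].
Exact: lower = 9.88; upper = 22.55.

[9.88, 22.55]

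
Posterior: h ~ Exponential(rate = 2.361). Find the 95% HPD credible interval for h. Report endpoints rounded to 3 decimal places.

[0.000, 1.269]

The exponential density is strictly decreasing on [0, ∞), so the HPD interval is anchored at 0: [0, q] with P(h ≤ q) = 0.95.
q = −ln(1 − 0.95) / 2.361 = 2.9957 / 2.361 = 1.269.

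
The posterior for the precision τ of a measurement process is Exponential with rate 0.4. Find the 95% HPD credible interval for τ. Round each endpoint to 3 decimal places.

The exponential density is strictly decreasing on [0, ∞), so the HPD interval is anchored at 0: [0, q] with P(τ ≤ q) = 0.95.
q = −ln(1 − 0.95) / 0.4 = 2.9957 / 0.4 = 7.489.

[0.000, 7.489]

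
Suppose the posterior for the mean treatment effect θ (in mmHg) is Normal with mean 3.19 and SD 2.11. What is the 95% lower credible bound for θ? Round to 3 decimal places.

Need L with P(θ ≥ L) = 0.95: L = 3.19 − z_{0.05}·2.11.
z = 1.645; L = 3.19 − 1.645 × 2.11 = -0.281.

-0.281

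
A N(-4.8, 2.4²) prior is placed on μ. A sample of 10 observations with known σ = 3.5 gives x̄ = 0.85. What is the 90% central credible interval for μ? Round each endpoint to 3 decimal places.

Posterior precision = 1/2.4² + 10/3.5² = 0.1736 + 0.8163 = 0.9899, so posterior SD = 1.0051.
Posterior mean = (-4.8/2.4² + 10·0.85/3.5²) / 0.9899 = -0.1409.
Interval: -0.1409 ± 1.645 × 1.0051 → [-1.794, 1.512].

[-1.794, 1.512]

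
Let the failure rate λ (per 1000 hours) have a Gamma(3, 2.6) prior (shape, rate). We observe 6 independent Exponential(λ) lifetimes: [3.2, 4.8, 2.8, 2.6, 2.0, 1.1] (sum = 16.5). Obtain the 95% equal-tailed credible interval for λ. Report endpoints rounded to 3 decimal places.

[0.215, 0.825]

Posterior: Gamma(3+6, 2.6+16.5) = Gamma(9, 19.1) (shape, rate).
Equal-tailed 95% interval: Gamma(9, 19.1) quantiles at 0.025 and 0.975.
Posterior mean ≈ 0.471, SD ≈ 0.157; a Normal approximation gives roughly [0.163, 0.779].
Exact: lower = 0.215; upper = 0.825.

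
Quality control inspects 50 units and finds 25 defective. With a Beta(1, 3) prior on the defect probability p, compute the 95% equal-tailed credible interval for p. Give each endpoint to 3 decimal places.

Posterior: Beta(1+25, 3+25) = Beta(26, 28).
Equal-tailed 95% interval: the 0.025 and 0.975 quantiles of Beta(26, 28).
Posterior mean ≈ 0.481, SD ≈ 0.067; a Normal approximation gives roughly [0.349, 0.614].
Exact: F⁻¹(0.025) = 0.351; F⁻¹(0.975) = 0.614.

[0.351, 0.614]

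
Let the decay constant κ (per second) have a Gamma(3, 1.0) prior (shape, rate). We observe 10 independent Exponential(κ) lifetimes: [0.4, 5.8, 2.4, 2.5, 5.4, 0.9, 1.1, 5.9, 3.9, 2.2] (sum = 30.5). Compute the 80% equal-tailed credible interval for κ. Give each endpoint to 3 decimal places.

[0.274, 0.564]

Posterior: Gamma(3+10, 1.0+30.5) = Gamma(13, 31.5) (shape, rate).
Equal-tailed 80% interval: Gamma(13, 31.5) quantiles at 0.1 and 0.9.
Posterior mean ≈ 0.413, SD ≈ 0.114; a Normal approximation gives roughly [0.266, 0.559].
Exact: lower = 0.274; upper = 0.564.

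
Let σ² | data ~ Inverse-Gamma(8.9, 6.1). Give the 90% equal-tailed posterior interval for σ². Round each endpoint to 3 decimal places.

[0.426, 1.319]

Inverse-Gamma(8.9, 6.1) quantiles: F⁻¹(0.05) and F⁻¹(0.95).
Equivalently, 1/σ² ~ Gamma(8.9, rate = 6.1); invert its 0.95 and 0.05 quantiles.
Posterior mean ≈ 0.772, SD ≈ 0.294; a Normal approximation gives roughly [0.289, 1.256].
Exact: lower = 0.426; upper = 1.319.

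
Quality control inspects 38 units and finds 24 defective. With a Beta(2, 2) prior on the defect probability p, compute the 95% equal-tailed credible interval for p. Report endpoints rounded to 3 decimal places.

[0.469, 0.758]

Posterior: Beta(2+24, 2+14) = Beta(26, 16).
Equal-tailed 95% interval: the 0.025 and 0.975 quantiles of Beta(26, 16).
Posterior mean ≈ 0.619, SD ≈ 0.074; a Normal approximation gives roughly [0.474, 0.764].
Exact: F⁻¹(0.025) = 0.469; F⁻¹(0.975) = 0.758.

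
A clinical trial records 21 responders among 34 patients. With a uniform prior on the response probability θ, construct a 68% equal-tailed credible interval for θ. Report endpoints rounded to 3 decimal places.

[0.530, 0.692]

Posterior: Beta(1+21, 1+13) = Beta(22, 14).
Equal-tailed 68% interval: the 0.16 and 0.84 quantiles of Beta(22, 14).
Posterior mean ≈ 0.611, SD ≈ 0.080; a Normal approximation gives roughly [0.531, 0.691].
Exact: F⁻¹(0.16) = 0.530; F⁻¹(0.84) = 0.692.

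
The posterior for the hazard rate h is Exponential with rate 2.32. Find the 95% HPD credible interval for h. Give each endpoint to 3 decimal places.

The exponential density is strictly decreasing on [0, ∞), so the HPD interval is anchored at 0: [0, q] with P(h ≤ q) = 0.95.
q = −ln(1 − 0.95) / 2.32 = 2.9957 / 2.32 = 1.291.

[0.000, 1.291]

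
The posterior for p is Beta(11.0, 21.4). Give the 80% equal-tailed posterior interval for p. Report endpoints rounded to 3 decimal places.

Posterior: Beta(11.0, 21.4).
Equal-tailed 80% interval: the 0.1 and 0.9 quantiles of Beta(11.0, 21.4).
Posterior mean ≈ 0.340, SD ≈ 0.082; a Normal approximation gives roughly [0.234, 0.445].
Exact: F⁻¹(0.1) = 0.236; F⁻¹(0.9) = 0.448.

[0.236, 0.448]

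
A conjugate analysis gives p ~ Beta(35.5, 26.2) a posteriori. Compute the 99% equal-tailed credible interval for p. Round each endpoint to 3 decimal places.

Posterior: Beta(35.5, 26.2).
Equal-tailed 99% interval: the 0.005 and 0.995 quantiles of Beta(35.5, 26.2).
Posterior mean ≈ 0.575, SD ≈ 0.062; a Normal approximation gives roughly [0.415, 0.736].
Exact: F⁻¹(0.005) = 0.412; F⁻¹(0.995) = 0.729.

[0.412, 0.729]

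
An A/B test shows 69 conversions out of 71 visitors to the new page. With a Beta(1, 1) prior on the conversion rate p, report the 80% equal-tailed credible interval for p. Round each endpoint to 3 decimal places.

[0.928, 0.985]

Posterior: Beta(1+69, 1+2) = Beta(70, 3).
Equal-tailed 80% interval: the 0.1 and 0.9 quantiles of Beta(70, 3).
Posterior mean ≈ 0.959, SD ≈ 0.023; a Normal approximation gives roughly [0.929, 0.988].
Exact: F⁻¹(0.1) = 0.928; F⁻¹(0.9) = 0.985.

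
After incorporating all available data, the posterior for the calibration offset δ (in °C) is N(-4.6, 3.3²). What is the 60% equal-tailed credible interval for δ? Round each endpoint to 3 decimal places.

The posterior is symmetric, so the 60% equal-tailed interval is δ = -4.6 ± z·3.3 with z = 0.842.
Half-width: 0.842 × 3.3 = 2.777.
-4.6 − 2.777 = -7.377; -4.6 + 2.777 = -1.823.

[-7.377, -1.823]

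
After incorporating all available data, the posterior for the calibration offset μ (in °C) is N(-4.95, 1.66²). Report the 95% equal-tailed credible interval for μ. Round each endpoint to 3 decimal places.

[-8.204, -1.696]

The posterior is symmetric, so the 95% equal-tailed interval is μ = -4.95 ± z·1.66 with z = 1.960.
Half-width: 1.960 × 1.66 = 3.254.
-4.95 − 3.254 = -8.204; -4.95 + 3.254 = -1.696.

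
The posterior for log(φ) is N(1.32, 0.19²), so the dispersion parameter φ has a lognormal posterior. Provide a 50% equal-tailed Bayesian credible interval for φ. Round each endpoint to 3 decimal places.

On the log scale the 50% interval is 1.32 ± 0.674 × 0.19 = [1.1918, 1.4482].
Exponentiate: [e^1.1918, e^1.4482] = [3.293, 4.255].

[3.293, 4.255]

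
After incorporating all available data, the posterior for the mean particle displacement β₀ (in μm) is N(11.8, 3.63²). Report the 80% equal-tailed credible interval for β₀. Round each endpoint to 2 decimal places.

The posterior is symmetric, so the 80% equal-tailed interval is β₀ = 11.8 ± z·3.63 with z = 1.282.
Half-width: 1.282 × 3.63 = 4.65.
11.8 − 4.65 = 7.15; 11.8 + 4.65 = 16.45.

[7.15, 16.45]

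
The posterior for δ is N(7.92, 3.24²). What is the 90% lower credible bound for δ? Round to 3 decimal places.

Need L with P(δ ≥ L) = 0.90: L = 7.92 − z_{0.1}·3.24.
z = 1.282; L = 7.92 − 1.282 × 3.24 = 3.768.

3.768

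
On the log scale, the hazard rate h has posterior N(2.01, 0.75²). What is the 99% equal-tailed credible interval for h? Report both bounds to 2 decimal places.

On the log scale the 99% interval is 2.01 ± 2.576 × 0.75 = [0.0781, 3.9419].
Exponentiate: [e^0.0781, e^3.9419] = [1.08, 51.51].

[1.08, 51.51]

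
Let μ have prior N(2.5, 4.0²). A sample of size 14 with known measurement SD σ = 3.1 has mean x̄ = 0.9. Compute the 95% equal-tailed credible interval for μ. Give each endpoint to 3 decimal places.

Posterior precision = 1/4.0² + 14/3.1² = 0.0625 + 1.4568 = 1.5193, so posterior SD = 0.8113.
Posterior mean = (2.5/4.0² + 14·0.9/3.1²) / 1.5193 = 0.9658.
Interval: 0.9658 ± 1.960 × 0.8113 → [-0.624, 2.556].

[-0.624, 2.556]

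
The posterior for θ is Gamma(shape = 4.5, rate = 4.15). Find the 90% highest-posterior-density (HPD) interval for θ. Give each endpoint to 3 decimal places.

The posterior is unimodal and skewed, so the HPD interval has equal density at both endpoints and is the shortest 90% interval.
Solving f(0.293) = f(1.845) with F(1.845) − F(0.293) = 0.90 gives [0.293, 1.845].
For comparison, the equal-tailed interval is [0.401, 2.038]; the HPD is narrower and shifted toward the mode.

[0.293, 1.845]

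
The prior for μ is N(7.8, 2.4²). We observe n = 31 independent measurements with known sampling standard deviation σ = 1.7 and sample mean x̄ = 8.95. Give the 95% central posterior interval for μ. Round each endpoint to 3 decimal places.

[8.338, 9.525]

Posterior precision = 1/2.4² + 31/1.7² = 0.1736 + 10.7266 = 10.9003, so posterior SD = 0.3029.
Posterior mean = (7.8/2.4² + 31·8.95/1.7²) / 10.9003 = 8.9317.
Interval: 8.9317 ± 1.960 × 0.3029 → [8.338, 9.525].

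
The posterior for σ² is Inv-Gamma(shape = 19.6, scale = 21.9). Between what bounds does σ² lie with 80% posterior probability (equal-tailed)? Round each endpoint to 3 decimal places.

[0.861, 1.544]

Inverse-Gamma(19.6, 21.9) quantiles: F⁻¹(0.1) and F⁻¹(0.9).
Equivalently, 1/σ² ~ Gamma(19.6, rate = 21.9); invert its 0.9 and 0.1 quantiles.
Posterior mean ≈ 1.177, SD ≈ 0.281; a Normal approximation gives roughly [0.818, 1.537].
Exact: lower = 0.861; upper = 1.544.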